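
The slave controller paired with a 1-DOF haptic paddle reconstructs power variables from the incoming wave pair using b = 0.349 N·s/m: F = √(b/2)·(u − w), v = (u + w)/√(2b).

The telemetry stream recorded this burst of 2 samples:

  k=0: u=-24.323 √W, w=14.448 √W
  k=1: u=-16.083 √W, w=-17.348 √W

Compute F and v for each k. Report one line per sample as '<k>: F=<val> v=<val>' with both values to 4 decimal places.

k=0: u−w=-38.7710, u+w=-9.8750; √(b/2)=0.4177, √(2b)=0.8355; F=0.4177×(-38.771)=-16.1959, v=-9.8750/0.8355=-11.8198
k=1: u−w=1.2650, u+w=-33.4310; √(b/2)=0.4177, √(2b)=0.8355; F=0.4177×1.265=0.5284, v=-33.4310/0.8355=-40.0149

0: F=-16.1959 v=-11.8198
1: F=0.5284 v=-40.0149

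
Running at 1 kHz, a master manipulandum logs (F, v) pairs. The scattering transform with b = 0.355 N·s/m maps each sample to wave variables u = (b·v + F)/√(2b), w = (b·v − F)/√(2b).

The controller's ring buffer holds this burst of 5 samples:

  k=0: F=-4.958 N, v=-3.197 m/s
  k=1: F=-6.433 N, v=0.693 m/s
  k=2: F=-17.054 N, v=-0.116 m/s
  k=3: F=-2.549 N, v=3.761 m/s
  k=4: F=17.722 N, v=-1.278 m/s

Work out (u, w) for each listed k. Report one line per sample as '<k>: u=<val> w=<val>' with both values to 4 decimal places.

0: u=-7.2310 w=4.5371
1: u=-7.3426 w=7.9265
2: u=-20.2882 w=20.1905
3: u=-1.4406 w=4.6096
4: u=20.4937 w=-21.5706

k=0: b·v=0.355×(-3.197)=-1.1349; √(2b)=0.8426; u=(-1.1349+(-4.958))/0.8426=-7.2310, w=(-1.1349−(-4.958))/0.8426=4.5371
k=1: b·v=0.355×0.693=0.2460; √(2b)=0.8426; u=(0.2460+(-6.433))/0.8426=-7.3426, w=(0.2460−(-6.433))/0.8426=7.9265
k=2: b·v=0.355×(-0.116)=-0.0412; √(2b)=0.8426; u=(-0.0412+(-17.054))/0.8426=-20.2882, w=(-0.0412−(-17.054))/0.8426=20.1905
k=3: b·v=0.355×3.761=1.3352; √(2b)=0.8426; u=(1.3352+(-2.549))/0.8426=-1.4406, w=(1.3352−(-2.549))/0.8426=4.6096
k=4: b·v=0.355×(-1.278)=-0.4537; √(2b)=0.8426; u=(-0.4537+17.722)/0.8426=20.4937, w=(-0.4537−17.722)/0.8426=-21.5706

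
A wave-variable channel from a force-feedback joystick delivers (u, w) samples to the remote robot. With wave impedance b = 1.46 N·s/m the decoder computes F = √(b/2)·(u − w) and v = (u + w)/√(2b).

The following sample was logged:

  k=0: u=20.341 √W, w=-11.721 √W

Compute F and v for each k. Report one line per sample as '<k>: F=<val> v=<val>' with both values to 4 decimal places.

0: F=27.3938 v=5.0445

k=0: u−w=32.0620, u+w=8.6200; √(b/2)=0.8544, √(2b)=1.7088; F=0.8544×32.062=27.3938, v=8.6200/1.7088=5.0445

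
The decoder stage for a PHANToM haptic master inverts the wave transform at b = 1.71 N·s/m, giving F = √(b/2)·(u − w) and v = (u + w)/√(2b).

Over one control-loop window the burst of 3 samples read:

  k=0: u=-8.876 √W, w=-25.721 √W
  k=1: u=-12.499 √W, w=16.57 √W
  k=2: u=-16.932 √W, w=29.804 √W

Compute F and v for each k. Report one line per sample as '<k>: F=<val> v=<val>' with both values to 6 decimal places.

k=0: u−w=16.845000, u+w=-34.597000; √(b/2)=0.924662, √(2b)=1.849324; F=0.924662×16.845=15.575933, v=-34.597000/1.849324=-18.707915
k=1: u−w=-29.069000, u+w=4.071000; √(b/2)=0.924662, √(2b)=1.849324; F=0.924662×(-29.069)=-26.879003, v=4.071000/1.849324=2.201345
k=2: u−w=-46.736000, u+w=12.872000; √(b/2)=0.924662, √(2b)=1.849324; F=0.924662×(-46.736)=-43.215008, v=12.872000/1.849324=6.960380

0: F=15.575933 v=-18.707915
1: F=-26.879003 v=2.201345
2: F=-43.215008 v=6.960380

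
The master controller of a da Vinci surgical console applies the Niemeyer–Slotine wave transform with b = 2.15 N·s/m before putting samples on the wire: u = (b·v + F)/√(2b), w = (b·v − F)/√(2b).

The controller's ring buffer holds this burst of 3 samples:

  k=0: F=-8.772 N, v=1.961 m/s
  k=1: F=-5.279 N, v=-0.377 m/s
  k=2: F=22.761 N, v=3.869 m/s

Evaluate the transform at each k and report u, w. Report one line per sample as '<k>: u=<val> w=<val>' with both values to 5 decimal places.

0: u=-2.19703 w=6.26344
1: u=-2.93664 w=2.15488
2: u=14.98779 w=-6.96486

k=0: b·v=2.15×1.961=4.21615; √(2b)=2.07364; u=(4.21615+(-8.772))/2.07364=-2.19703, w=(4.21615−(-8.772))/2.07364=6.26344
k=1: b·v=2.15×(-0.377)=-0.81055; √(2b)=2.07364; u=(-0.81055+(-5.279))/2.07364=-2.93664, w=(-0.81055−(-5.279))/2.07364=2.15488
k=2: b·v=2.15×3.869=8.31835; √(2b)=2.07364; u=(8.31835+22.761)/2.07364=14.98779, w=(8.31835−22.761)/2.07364=-6.96486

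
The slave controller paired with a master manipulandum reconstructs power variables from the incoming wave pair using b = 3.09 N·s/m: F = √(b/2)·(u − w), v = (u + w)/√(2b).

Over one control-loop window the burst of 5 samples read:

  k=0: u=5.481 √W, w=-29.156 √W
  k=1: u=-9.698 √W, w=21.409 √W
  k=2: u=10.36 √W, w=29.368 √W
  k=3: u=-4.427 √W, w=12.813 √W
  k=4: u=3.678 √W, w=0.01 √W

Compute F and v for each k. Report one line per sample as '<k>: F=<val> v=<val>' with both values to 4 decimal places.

k=0: u−w=34.6370, u+w=-23.6750; √(b/2)=1.2430, √(2b)=2.4860; F=1.2430×34.637=43.0531, v=-23.6750/2.4860=-9.5235
k=1: u−w=-31.1070, u+w=11.7110; √(b/2)=1.2430, √(2b)=2.4860; F=1.2430×(-31.107)=-38.6654, v=11.7110/2.4860=4.7109
k=2: u−w=-19.0080, u+w=39.7280; √(b/2)=1.2430, √(2b)=2.4860; F=1.2430×(-19.008)=-23.6266, v=39.7280/2.4860=15.9809
k=3: u−w=-17.2400, u+w=8.3860; √(b/2)=1.2430, √(2b)=2.4860; F=1.2430×(-17.24)=-21.4290, v=8.3860/2.4860=3.3733
k=4: u−w=3.6680, u+w=3.6880; √(b/2)=1.2430, √(2b)=2.4860; F=1.2430×3.668=4.5593, v=3.6880/2.4860=1.4835

0: F=43.0531 v=-9.5235
1: F=-38.6654 v=4.7109
2: F=-23.6266 v=15.9809
3: F=-21.4290 v=3.3733
4: F=4.5593 v=1.4835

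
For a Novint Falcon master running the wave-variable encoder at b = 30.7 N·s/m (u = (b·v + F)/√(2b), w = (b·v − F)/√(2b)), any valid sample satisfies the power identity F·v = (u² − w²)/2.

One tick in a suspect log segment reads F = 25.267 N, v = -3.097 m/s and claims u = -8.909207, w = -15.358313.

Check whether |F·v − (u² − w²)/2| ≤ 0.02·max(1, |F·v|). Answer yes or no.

yes

F·v = 25.267×(-3.097) = -78.251899 W.
(u² − w²)/2 = (79.373969 − 235.877778)/2 = -78.251904 W.
|Δ| = 0.000005;  2% of max(1, |F·v|) = 1.565038.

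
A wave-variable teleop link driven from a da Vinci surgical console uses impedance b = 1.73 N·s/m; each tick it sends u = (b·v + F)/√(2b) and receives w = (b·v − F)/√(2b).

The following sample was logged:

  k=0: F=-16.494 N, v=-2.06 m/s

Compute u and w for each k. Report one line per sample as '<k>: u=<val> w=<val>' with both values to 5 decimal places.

k=0: b·v=1.73×(-2.06)=-3.56380; √(2b)=1.86011; u=(-3.56380+(-16.494))/1.86011=-10.78314, w=(-3.56380−(-16.494))/1.86011=6.95132

0: u=-10.78314 w=6.95132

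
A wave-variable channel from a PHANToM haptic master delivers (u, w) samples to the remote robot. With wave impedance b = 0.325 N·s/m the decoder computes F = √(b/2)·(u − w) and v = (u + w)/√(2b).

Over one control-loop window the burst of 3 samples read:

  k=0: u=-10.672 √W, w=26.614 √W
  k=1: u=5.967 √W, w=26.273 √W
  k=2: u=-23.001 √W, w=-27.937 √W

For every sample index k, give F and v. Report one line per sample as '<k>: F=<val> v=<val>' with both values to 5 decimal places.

0: F=-15.03047 v=19.77362
1: F=-8.18561 v=39.98880
2: F=1.98977 v=-63.18081

k=0: u−w=-37.28600, u+w=15.94200; √(b/2)=0.40311, √(2b)=0.80623; F=0.40311×(-37.286)=-15.03047, v=15.94200/0.80623=19.77362
k=1: u−w=-20.30600, u+w=32.24000; √(b/2)=0.40311, √(2b)=0.80623; F=0.40311×(-20.306)=-8.18561, v=32.24000/0.80623=39.98880
k=2: u−w=4.93600, u+w=-50.93800; √(b/2)=0.40311, √(2b)=0.80623; F=0.40311×4.936=1.98977, v=-50.93800/0.80623=-63.18081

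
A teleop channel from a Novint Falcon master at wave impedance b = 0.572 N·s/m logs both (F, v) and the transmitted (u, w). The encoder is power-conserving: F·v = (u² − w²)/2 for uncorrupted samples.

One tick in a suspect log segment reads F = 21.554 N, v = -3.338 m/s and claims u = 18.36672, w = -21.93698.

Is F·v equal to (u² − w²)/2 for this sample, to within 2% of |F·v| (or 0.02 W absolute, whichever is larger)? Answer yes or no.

F·v = 21.554×(-3.338) = -71.9473 W.
(u² − w²)/2 = (337.3364 − 481.2311)/2 = -71.9473 W.
|Δ| = 0.0001;  2% of max(1, |F·v|) = 1.4389.

yes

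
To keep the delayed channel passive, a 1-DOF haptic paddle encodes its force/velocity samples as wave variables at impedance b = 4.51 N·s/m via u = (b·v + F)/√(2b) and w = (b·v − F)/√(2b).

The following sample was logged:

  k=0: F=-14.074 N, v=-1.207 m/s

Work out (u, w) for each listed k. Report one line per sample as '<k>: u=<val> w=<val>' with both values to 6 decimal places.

k=0: b·v=4.51×(-1.207)=-5.443570; √(2b)=3.003331; u=(-5.443570+(-14.074))/3.003331=-6.498640, w=(-5.443570−(-14.074))/3.003331=2.873619

0: u=-6.498640 w=2.873619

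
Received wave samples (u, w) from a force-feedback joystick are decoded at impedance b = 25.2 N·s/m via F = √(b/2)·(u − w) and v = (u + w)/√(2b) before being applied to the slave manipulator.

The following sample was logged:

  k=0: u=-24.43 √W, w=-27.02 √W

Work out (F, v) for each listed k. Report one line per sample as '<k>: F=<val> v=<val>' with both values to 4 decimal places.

k=0: u−w=2.5900, u+w=-51.4500; √(b/2)=3.5496, √(2b)=7.0993; F=3.5496×2.59=9.1936, v=-51.4500/7.0993=-7.2472

0: F=9.1936 v=-7.2472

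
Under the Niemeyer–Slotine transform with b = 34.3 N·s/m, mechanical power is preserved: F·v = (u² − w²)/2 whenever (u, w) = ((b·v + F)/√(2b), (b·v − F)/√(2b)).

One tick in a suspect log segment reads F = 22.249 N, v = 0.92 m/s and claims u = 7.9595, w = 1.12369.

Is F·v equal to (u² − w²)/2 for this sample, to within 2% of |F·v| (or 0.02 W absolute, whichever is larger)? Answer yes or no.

no

F·v = 22.249×0.92 = 20.46908 W.
(u² − w²)/2 = (63.35364 − 1.26268)/2 = 31.04548 W.
|Δ| = 10.57640;  2% of max(1, |F·v|) = 0.40938.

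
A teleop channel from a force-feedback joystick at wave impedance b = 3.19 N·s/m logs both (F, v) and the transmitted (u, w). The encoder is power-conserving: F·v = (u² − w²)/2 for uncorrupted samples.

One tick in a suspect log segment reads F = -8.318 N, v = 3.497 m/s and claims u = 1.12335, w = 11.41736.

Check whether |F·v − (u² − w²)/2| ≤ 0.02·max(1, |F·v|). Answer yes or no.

no

F·v = (-8.318)×3.497 = -29.0880 W.
(u² − w²)/2 = (1.2619 − 130.3561)/2 = -64.5471 W.
|Δ| = 35.4591;  2% of max(1, |F·v|) = 0.5818.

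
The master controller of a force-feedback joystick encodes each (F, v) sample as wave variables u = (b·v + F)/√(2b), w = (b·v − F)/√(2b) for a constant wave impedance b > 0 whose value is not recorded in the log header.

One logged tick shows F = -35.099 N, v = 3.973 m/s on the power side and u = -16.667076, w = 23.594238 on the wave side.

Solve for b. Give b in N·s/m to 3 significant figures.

u + w = 6.927162;  u + w = √(2b)·v, so √(2b) = 6.927162/3.973 = 1.743560.
b = (√(2b))²/2 = 3.040000/2 = 1.520000.
(Check via u − w = 2F/√(2b): u − w = -40.261314, 2F/√(2b) = -40.261315.)

b = 1.52 N·s/m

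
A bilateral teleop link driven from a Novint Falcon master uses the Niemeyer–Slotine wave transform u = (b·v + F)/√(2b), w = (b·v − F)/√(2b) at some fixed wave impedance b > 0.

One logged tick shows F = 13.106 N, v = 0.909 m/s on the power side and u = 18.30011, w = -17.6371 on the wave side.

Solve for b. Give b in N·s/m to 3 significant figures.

u + w = 0.66301;  u + w = √(2b)·v, so √(2b) = 0.66301/0.909 = 0.72938.
b = (√(2b))²/2 = 0.53200/2 = 0.26600.
(Check via u − w = 2F/√(2b): u − w = 35.93721, 2F/√(2b) = 35.93718.)

b = 0.266 N·s/m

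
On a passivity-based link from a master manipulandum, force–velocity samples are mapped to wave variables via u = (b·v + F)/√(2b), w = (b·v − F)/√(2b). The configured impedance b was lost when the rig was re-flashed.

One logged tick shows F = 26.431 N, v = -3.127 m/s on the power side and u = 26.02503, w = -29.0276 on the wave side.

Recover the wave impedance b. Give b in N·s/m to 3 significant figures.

u + w = -3.0026;  u + w = √(2b)·v, so √(2b) = -3.0026/(-3.127) = 0.9602.
b = (√(2b))²/2 = 0.9220/2 = 0.4610.
(Check via u − w = 2F/√(2b): u − w = 55.0526, 2F/√(2b) = 55.0527.)

b = 0.461 N·s/m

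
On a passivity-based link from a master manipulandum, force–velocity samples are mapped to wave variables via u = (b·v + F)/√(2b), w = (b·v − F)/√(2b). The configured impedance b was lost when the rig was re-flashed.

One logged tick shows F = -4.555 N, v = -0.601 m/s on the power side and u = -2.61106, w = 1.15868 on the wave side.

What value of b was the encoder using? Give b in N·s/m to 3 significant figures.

u + w = -1.45238;  u + w = √(2b)·v, so √(2b) = -1.45238/(-0.601) = 2.41661.
b = (√(2b))²/2 = 5.83998/2 = 2.91999.
(Check via u − w = 2F/√(2b): u − w = -3.76974, 2F/√(2b) = -3.76975.)

b = 2.92 N·s/m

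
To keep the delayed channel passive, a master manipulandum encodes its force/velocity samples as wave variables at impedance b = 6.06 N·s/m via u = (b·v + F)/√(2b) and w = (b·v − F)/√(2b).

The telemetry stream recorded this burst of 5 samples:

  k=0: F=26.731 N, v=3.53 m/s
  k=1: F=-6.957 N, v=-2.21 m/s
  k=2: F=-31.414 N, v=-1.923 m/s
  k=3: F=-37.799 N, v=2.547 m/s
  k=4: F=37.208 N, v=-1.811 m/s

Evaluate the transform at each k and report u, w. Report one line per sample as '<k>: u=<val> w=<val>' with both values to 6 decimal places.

0: u=13.822913 w=-1.533645
1: u=-5.845270 w=-1.848578
2: u=-12.370782 w=5.676090
3: u=-6.423943 w=15.291015
4: u=7.535330 w=-13.840107

k=0: b·v=6.06×3.53=21.391800; √(2b)=3.481379; u=(21.391800+26.731)/3.481379=13.822913, w=(21.391800−26.731)/3.481379=-1.533645
k=1: b·v=6.06×(-2.21)=-13.392600; √(2b)=3.481379; u=(-13.392600+(-6.957))/3.481379=-5.845270, w=(-13.392600−(-6.957))/3.481379=-1.848578
k=2: b·v=6.06×(-1.923)=-11.653380; √(2b)=3.481379; u=(-11.653380+(-31.414))/3.481379=-12.370782, w=(-11.653380−(-31.414))/3.481379=5.676090
k=3: b·v=6.06×2.547=15.434820; √(2b)=3.481379; u=(15.434820+(-37.799))/3.481379=-6.423943, w=(15.434820−(-37.799))/3.481379=15.291015
k=4: b·v=6.06×(-1.811)=-10.974660; √(2b)=3.481379; u=(-10.974660+37.208)/3.481379=7.535330, w=(-10.974660−37.208)/3.481379=-13.840107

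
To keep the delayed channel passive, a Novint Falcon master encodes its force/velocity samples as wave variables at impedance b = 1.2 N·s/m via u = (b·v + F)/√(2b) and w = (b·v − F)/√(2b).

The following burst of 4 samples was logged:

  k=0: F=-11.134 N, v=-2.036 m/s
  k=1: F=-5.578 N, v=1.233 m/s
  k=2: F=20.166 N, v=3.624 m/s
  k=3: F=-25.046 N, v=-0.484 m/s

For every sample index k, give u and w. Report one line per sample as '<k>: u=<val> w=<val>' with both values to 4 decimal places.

k=0: b·v=1.2×(-2.036)=-2.4432; √(2b)=1.5492; u=(-2.4432+(-11.134))/1.5492=-8.7640, w=(-2.4432−(-11.134))/1.5492=5.6099
k=1: b·v=1.2×1.233=1.4796; √(2b)=1.5492; u=(1.4796+(-5.578))/1.5492=-2.6455, w=(1.4796−(-5.578))/1.5492=4.5557
k=2: b·v=1.2×3.624=4.3488; √(2b)=1.5492; u=(4.3488+20.166)/1.5492=15.8242, w=(4.3488−20.166)/1.5492=-10.2100
k=3: b·v=1.2×(-0.484)=-0.5808; √(2b)=1.5492; u=(-0.5808+(-25.046))/1.5492=-16.5420, w=(-0.5808−(-25.046))/1.5492=15.7922

0: u=-8.7640 w=5.6099
1: u=-2.6455 w=4.5557
2: u=15.8242 w=-10.2100
3: u=-16.5420 w=15.7922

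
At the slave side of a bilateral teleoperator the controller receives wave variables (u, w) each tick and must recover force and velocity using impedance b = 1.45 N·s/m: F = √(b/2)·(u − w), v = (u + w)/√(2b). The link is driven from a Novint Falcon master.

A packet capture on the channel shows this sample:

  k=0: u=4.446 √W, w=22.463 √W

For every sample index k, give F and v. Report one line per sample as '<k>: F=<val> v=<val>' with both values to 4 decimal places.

k=0: u−w=-18.0170, u+w=26.9090; √(b/2)=0.8515, √(2b)=1.7029; F=0.8515×(-18.017)=-15.3409, v=26.9090/1.7029=15.8015

0: F=-15.3409 v=15.8015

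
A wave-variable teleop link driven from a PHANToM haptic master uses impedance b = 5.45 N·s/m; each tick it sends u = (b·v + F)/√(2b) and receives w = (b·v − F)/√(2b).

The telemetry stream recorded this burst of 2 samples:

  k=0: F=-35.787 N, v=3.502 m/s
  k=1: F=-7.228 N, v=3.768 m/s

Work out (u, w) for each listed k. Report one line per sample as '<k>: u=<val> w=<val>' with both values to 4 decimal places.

0: u=-5.0586 w=16.6205
1: u=4.0308 w=8.4094

k=0: b·v=5.45×3.502=19.0859; √(2b)=3.3015; u=(19.0859+(-35.787))/3.3015=-5.0586, w=(19.0859−(-35.787))/3.3015=16.6205
k=1: b·v=5.45×3.768=20.5356; √(2b)=3.3015; u=(20.5356+(-7.228))/3.3015=4.0308, w=(20.5356−(-7.228))/3.3015=8.4094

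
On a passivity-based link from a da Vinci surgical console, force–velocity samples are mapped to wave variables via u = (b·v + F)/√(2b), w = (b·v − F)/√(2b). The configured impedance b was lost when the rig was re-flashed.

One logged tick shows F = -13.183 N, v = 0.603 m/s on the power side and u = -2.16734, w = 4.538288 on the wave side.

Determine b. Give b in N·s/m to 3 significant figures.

u + w = 2.370948;  u + w = √(2b)·v, so √(2b) = 2.370948/0.603 = 3.931920.
b = (√(2b))²/2 = 15.459998/2 = 7.729999.
(Check via u − w = 2F/√(2b): u − w = -6.705628, 2F/√(2b) = -6.705629.)

b = 7.73 N·s/m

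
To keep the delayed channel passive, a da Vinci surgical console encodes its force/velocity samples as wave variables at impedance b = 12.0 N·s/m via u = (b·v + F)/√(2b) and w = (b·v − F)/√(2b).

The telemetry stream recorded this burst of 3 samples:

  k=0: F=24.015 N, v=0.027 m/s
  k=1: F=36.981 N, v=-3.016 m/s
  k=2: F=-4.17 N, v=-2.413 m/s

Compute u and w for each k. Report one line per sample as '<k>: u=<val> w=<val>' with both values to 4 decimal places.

0: u=4.9682 w=-4.8359
1: u=0.1611 w=-14.9364
2: u=-6.7618 w=-5.0594

k=0: b·v=12.0×0.027=0.3240; √(2b)=4.8990; u=(0.3240+24.015)/4.8990=4.9682, w=(0.3240−24.015)/4.8990=-4.8359
k=1: b·v=12.0×(-3.016)=-36.1920; √(2b)=4.8990; u=(-36.1920+36.981)/4.8990=0.1611, w=(-36.1920−36.981)/4.8990=-14.9364
k=2: b·v=12.0×(-2.413)=-28.9560; √(2b)=4.8990; u=(-28.9560+(-4.17))/4.8990=-6.7618, w=(-28.9560−(-4.17))/4.8990=-5.0594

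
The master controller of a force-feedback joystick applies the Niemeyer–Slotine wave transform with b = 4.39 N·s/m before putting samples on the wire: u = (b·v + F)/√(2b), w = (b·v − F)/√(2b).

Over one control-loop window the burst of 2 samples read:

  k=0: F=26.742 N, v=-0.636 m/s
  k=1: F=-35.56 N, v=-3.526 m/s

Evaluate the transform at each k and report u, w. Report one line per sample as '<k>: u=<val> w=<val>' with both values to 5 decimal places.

0: u=8.08272 w=-9.96726
1: u=-17.22488 w=6.77696

k=0: b·v=4.39×(-0.636)=-2.79204; √(2b)=2.96311; u=(-2.79204+26.742)/2.96311=8.08272, w=(-2.79204−26.742)/2.96311=-9.96726
k=1: b·v=4.39×(-3.526)=-15.47914; √(2b)=2.96311; u=(-15.47914+(-35.56))/2.96311=-17.22488, w=(-15.47914−(-35.56))/2.96311=6.77696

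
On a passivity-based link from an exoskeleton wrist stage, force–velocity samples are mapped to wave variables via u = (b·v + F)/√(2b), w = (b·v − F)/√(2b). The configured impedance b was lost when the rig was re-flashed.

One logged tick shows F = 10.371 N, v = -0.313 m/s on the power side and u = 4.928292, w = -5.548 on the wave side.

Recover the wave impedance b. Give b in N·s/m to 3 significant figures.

u + w = -0.619708;  u + w = √(2b)·v, so √(2b) = -0.619708/(-0.313) = 1.979898.
b = (√(2b))²/2 = 3.919995/2 = 1.959998.
(Check via u − w = 2F/√(2b): u − w = 10.476292, 2F/√(2b) = 10.476299.)

b = 1.96 N·s/m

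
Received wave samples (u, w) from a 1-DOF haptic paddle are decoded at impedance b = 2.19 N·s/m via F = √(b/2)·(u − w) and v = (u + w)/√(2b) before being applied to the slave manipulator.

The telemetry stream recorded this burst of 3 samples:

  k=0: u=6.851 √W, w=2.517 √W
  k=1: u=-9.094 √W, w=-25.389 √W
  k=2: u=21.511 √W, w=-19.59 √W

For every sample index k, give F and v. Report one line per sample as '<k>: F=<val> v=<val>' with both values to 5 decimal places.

k=0: u−w=4.33400, u+w=9.36800; √(b/2)=1.04642, √(2b)=2.09284; F=1.04642×4.334=4.53520, v=9.36800/2.09284=4.47620
k=1: u−w=16.29500, u+w=-34.48300; √(b/2)=1.04642, √(2b)=2.09284; F=1.04642×16.295=17.05145, v=-34.48300/2.09284=-16.47661
k=2: u−w=41.10100, u+w=1.92100; √(b/2)=1.04642, √(2b)=2.09284; F=1.04642×41.101=43.00901, v=1.92100/2.09284=0.91789

0: F=4.53520 v=4.47620
1: F=17.05145 v=-16.47661
2: F=43.00901 v=0.91789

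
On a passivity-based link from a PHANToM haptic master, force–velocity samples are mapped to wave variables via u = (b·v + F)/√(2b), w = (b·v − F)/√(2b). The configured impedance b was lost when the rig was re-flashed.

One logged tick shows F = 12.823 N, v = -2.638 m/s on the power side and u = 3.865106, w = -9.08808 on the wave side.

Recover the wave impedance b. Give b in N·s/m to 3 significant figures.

u + w = -5.222974;  u + w = √(2b)·v, so √(2b) = -5.222974/(-2.638) = 1.979899.
b = (√(2b))²/2 = 3.920001/2 = 1.960000.
(Check via u − w = 2F/√(2b): u − w = 12.953186, 2F/√(2b) = 12.953185.)

b = 1.96 N·s/m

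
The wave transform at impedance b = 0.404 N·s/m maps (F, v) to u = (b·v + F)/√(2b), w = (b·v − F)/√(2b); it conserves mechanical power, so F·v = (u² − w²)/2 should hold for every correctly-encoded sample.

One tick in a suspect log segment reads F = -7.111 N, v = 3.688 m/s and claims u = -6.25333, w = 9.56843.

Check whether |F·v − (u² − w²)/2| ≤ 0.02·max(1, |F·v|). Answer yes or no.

F·v = (-7.111)×3.688 = -26.2254 W.
(u² − w²)/2 = (39.1041 − 91.5549)/2 = -26.2254 W.
|Δ| = 0.0000;  2% of max(1, |F·v|) = 0.5245.

yes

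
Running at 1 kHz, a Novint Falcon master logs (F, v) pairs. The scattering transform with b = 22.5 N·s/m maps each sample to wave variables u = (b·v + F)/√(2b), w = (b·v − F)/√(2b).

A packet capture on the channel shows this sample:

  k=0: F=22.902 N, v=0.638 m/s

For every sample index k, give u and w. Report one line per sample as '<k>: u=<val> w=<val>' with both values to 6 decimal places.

0: u=5.553946 w=-1.274112

k=0: b·v=22.5×0.638=14.355000; √(2b)=6.708204; u=(14.355000+22.902)/6.708204=5.553946, w=(14.355000−22.902)/6.708204=-1.274112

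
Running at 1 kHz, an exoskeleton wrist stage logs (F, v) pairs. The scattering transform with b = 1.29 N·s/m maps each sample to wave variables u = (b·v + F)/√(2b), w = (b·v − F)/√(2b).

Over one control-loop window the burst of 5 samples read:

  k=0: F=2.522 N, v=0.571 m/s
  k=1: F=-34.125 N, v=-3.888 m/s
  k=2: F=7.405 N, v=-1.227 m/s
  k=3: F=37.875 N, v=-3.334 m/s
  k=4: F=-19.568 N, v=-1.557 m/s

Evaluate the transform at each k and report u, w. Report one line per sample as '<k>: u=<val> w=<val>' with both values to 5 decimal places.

k=0: b·v=1.29×0.571=0.73659; √(2b)=1.60624; u=(0.73659+2.522)/1.60624=2.02871, w=(0.73659−2.522)/1.60624=-1.11155
k=1: b·v=1.29×(-3.888)=-5.01552; √(2b)=1.60624; u=(-5.01552+(-34.125))/1.60624=-24.36782, w=(-5.01552−(-34.125))/1.60624=18.12277
k=2: b·v=1.29×(-1.227)=-1.58283; √(2b)=1.60624; u=(-1.58283+7.405)/1.60624=3.62472, w=(-1.58283−7.405)/1.60624=-5.59558
k=3: b·v=1.29×(-3.334)=-4.30086; √(2b)=1.60624; u=(-4.30086+37.875)/1.60624=20.90235, w=(-4.30086−37.875)/1.60624=-26.25754
k=4: b·v=1.29×(-1.557)=-2.00853; √(2b)=1.60624; u=(-2.00853+(-19.568))/1.60624=-13.43296, w=(-2.00853−(-19.568))/1.60624=10.93205

0: u=2.02871 w=-1.11155
1: u=-24.36782 w=18.12277
2: u=3.62472 w=-5.59558
3: u=20.90235 w=-26.25754
4: u=-13.43296 w=10.93205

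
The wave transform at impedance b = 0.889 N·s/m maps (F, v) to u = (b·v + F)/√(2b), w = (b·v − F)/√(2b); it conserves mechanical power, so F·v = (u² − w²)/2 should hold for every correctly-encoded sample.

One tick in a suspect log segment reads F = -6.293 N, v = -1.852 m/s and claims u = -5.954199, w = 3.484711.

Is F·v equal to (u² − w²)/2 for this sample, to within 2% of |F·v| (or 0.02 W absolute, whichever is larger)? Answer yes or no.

F·v = (-6.293)×(-1.852) = 11.654636 W.
(u² − w²)/2 = (35.452486 − 12.143211)/2 = 11.654637 W.
|Δ| = 0.000001;  2% of max(1, |F·v|) = 0.233093.

yes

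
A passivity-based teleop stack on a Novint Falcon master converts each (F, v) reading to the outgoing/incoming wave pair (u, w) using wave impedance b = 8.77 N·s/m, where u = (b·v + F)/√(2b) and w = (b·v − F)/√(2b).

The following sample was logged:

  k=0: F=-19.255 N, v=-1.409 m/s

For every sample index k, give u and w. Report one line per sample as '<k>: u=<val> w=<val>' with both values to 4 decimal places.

k=0: b·v=8.77×(-1.409)=-12.3569; √(2b)=4.1881; u=(-12.3569+(-19.255))/4.1881=-7.5481, w=(-12.3569−(-19.255))/4.1881=1.6471

0: u=-7.5481 w=1.6471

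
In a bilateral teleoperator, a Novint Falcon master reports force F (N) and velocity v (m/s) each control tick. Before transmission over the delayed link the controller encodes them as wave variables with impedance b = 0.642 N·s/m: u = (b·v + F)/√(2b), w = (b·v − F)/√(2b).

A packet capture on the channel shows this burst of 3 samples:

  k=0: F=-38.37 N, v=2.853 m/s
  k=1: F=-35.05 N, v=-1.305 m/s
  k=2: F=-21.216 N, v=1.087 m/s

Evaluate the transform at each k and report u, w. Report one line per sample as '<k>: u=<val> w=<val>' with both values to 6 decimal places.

0: u=-32.245321 w=35.478162
1: u=-31.671195 w=30.192451
2: u=-18.107380 w=19.339100

k=0: b·v=0.642×2.853=1.831626; √(2b)=1.133137; u=(1.831626+(-38.37))/1.133137=-32.245321, w=(1.831626−(-38.37))/1.133137=35.478162
k=1: b·v=0.642×(-1.305)=-0.837810; √(2b)=1.133137; u=(-0.837810+(-35.05))/1.133137=-31.671195, w=(-0.837810−(-35.05))/1.133137=30.192451
k=2: b·v=0.642×1.087=0.697854; √(2b)=1.133137; u=(0.697854+(-21.216))/1.133137=-18.107380, w=(0.697854−(-21.216))/1.133137=19.339100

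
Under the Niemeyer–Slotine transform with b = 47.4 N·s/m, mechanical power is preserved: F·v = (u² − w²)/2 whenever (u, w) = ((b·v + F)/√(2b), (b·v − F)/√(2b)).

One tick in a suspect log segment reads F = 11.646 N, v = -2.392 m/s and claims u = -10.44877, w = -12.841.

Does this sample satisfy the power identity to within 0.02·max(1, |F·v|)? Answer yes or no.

F·v = 11.646×(-2.392) = -27.8572 W.
(u² − w²)/2 = (109.1768 − 164.8913)/2 = -27.8572 W.
|Δ| = 0.0000;  2% of max(1, |F·v|) = 0.5571.

yes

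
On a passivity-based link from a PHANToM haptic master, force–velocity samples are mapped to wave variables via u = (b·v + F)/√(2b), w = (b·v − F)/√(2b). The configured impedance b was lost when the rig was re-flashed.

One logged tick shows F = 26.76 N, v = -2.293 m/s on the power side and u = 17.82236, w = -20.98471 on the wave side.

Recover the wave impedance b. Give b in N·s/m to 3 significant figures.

b = 0.951 N·s/m

u + w = -3.1623;  u + w = √(2b)·v, so √(2b) = -3.1623/(-2.293) = 1.3791.
b = (√(2b))²/2 = 1.9020/2 = 0.9510.
(Check via u − w = 2F/√(2b): u − w = 38.8071, 2F/√(2b) = 38.8070.)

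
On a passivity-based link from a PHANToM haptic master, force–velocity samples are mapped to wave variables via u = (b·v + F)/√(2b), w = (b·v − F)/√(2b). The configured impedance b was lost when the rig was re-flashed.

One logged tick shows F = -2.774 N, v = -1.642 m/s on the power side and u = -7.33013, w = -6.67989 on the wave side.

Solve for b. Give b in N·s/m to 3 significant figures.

u + w = -14.01002;  u + w = √(2b)·v, so √(2b) = -14.01002/(-1.642) = 8.53229.
b = (√(2b))²/2 = 72.79997/2 = 36.39999.
(Check via u − w = 2F/√(2b): u − w = -0.65024, 2F/√(2b) = -0.65024.)

b = 36.4 N·s/m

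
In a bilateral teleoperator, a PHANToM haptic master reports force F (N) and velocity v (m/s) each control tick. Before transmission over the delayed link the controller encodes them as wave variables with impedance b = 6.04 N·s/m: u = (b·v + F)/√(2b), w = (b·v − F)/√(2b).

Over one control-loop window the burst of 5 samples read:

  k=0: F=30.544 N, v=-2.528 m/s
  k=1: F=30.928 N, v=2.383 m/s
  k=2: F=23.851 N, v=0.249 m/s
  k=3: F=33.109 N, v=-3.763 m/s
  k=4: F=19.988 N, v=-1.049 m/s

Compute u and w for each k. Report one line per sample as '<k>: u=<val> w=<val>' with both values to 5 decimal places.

0: u=4.39485 w=-13.18124
1: u=13.03974 w=-4.75732
2: u=7.29507 w=-6.42964
3: u=2.98665 w=-16.06544
4: u=3.92793 w=-7.57387

k=0: b·v=6.04×(-2.528)=-15.26912; √(2b)=3.47563; u=(-15.26912+30.544)/3.47563=4.39485, w=(-15.26912−30.544)/3.47563=-13.18124
k=1: b·v=6.04×2.383=14.39332; √(2b)=3.47563; u=(14.39332+30.928)/3.47563=13.03974, w=(14.39332−30.928)/3.47563=-4.75732
k=2: b·v=6.04×0.249=1.50396; √(2b)=3.47563; u=(1.50396+23.851)/3.47563=7.29507, w=(1.50396−23.851)/3.47563=-6.42964
k=3: b·v=6.04×(-3.763)=-22.72852; √(2b)=3.47563; u=(-22.72852+33.109)/3.47563=2.98665, w=(-22.72852−33.109)/3.47563=-16.06544
k=4: b·v=6.04×(-1.049)=-6.33596; √(2b)=3.47563; u=(-6.33596+19.988)/3.47563=3.92793, w=(-6.33596−19.988)/3.47563=-7.57387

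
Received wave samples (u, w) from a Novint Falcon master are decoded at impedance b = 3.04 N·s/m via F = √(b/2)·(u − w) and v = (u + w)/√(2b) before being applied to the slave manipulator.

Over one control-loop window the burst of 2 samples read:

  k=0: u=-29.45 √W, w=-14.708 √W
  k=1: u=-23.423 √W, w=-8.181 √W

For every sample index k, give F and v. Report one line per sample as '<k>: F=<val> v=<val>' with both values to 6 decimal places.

k=0: u−w=-14.742000, u+w=-44.158000; √(b/2)=1.232883, √(2b)=2.465766; F=1.232883×(-14.742)=-18.175158, v=-44.158000/2.465766=-17.908434
k=1: u−w=-15.242000, u+w=-31.604000; √(b/2)=1.232883, √(2b)=2.465766; F=1.232883×(-15.242)=-18.791600, v=-31.604000/2.465766=-12.817114

0: F=-18.175158 v=-17.908434
1: F=-18.791600 v=-12.817114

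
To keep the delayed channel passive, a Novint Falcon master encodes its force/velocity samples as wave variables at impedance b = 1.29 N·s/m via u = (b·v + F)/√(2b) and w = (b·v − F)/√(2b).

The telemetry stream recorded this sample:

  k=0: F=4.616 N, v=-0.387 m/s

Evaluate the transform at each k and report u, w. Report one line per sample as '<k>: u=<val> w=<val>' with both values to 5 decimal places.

0: u=2.56299 w=-3.18460

k=0: b·v=1.29×(-0.387)=-0.49923; √(2b)=1.60624; u=(-0.49923+4.616)/1.60624=2.56299, w=(-0.49923−4.616)/1.60624=-3.18460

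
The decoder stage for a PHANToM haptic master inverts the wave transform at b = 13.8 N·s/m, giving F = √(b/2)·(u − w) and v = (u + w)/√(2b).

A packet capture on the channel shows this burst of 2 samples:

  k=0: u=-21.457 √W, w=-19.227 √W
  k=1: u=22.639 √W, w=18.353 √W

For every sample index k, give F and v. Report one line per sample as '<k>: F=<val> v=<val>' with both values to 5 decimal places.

0: F=-5.85773 v=-7.74407
1: F=11.25840 v=7.80269

k=0: u−w=-2.23000, u+w=-40.68400; √(b/2)=2.62679, √(2b)=5.25357; F=2.62679×(-2.23)=-5.85773, v=-40.68400/5.25357=-7.74407
k=1: u−w=4.28600, u+w=40.99200; √(b/2)=2.62679, √(2b)=5.25357; F=2.62679×4.286=11.25840, v=40.99200/5.25357=7.80269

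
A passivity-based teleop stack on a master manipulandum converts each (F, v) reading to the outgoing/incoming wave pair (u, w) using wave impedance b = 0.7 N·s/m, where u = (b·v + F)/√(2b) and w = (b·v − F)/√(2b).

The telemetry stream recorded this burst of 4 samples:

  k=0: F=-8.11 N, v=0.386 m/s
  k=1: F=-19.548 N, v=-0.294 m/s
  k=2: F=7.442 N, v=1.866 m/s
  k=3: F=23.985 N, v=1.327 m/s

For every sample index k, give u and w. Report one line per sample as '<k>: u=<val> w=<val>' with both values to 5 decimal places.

0: u=-6.62584 w=7.08256
1: u=-16.69501 w=16.34714
2: u=7.39358 w=-5.18570
3: u=21.05609 w=-19.48596

k=0: b·v=0.7×0.386=0.27020; √(2b)=1.18322; u=(0.27020+(-8.11))/1.18322=-6.62584, w=(0.27020−(-8.11))/1.18322=7.08256
k=1: b·v=0.7×(-0.294)=-0.20580; √(2b)=1.18322; u=(-0.20580+(-19.548))/1.18322=-16.69501, w=(-0.20580−(-19.548))/1.18322=16.34714
k=2: b·v=0.7×1.866=1.30620; √(2b)=1.18322; u=(1.30620+7.442)/1.18322=7.39358, w=(1.30620−7.442)/1.18322=-5.18570
k=3: b·v=0.7×1.327=0.92890; √(2b)=1.18322; u=(0.92890+23.985)/1.18322=21.05609, w=(0.92890−23.985)/1.18322=-19.48596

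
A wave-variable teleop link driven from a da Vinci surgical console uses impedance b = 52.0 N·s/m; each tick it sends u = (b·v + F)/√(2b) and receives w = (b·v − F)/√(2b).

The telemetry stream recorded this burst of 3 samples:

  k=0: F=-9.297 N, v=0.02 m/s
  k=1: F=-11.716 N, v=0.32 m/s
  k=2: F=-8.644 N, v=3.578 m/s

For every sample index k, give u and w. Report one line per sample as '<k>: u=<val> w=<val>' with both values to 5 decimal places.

0: u=-0.80967 w=1.01363
1: u=0.48284 w=2.78053
2: u=17.39668 w=19.09191

k=0: b·v=52.0×0.02=1.04000; √(2b)=10.19804; u=(1.04000+(-9.297))/10.19804=-0.80967, w=(1.04000−(-9.297))/10.19804=1.01363
k=1: b·v=52.0×0.32=16.64000; √(2b)=10.19804; u=(16.64000+(-11.716))/10.19804=0.48284, w=(16.64000−(-11.716))/10.19804=2.78053
k=2: b·v=52.0×3.578=186.05600; √(2b)=10.19804; u=(186.05600+(-8.644))/10.19804=17.39668, w=(186.05600−(-8.644))/10.19804=19.09191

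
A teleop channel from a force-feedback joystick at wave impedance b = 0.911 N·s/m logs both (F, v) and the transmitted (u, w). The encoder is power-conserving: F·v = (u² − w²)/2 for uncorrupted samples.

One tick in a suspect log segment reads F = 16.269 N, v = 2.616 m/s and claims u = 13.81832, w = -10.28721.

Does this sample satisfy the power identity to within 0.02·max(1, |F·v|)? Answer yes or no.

F·v = 16.269×2.616 = 42.55970 W.
(u² − w²)/2 = (190.94597 − 105.82669)/2 = 42.55964 W.
|Δ| = 0.00006;  2% of max(1, |F·v|) = 0.85119.

yes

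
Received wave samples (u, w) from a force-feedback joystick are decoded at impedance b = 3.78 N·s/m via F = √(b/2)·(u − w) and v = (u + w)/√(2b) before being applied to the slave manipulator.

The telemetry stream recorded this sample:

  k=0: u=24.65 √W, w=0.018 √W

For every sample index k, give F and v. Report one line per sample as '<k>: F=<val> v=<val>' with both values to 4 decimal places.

k=0: u−w=24.6320, u+w=24.6680; √(b/2)=1.3748, √(2b)=2.7495; F=1.3748×24.632=33.8634, v=24.6680/2.7495=8.9717

0: F=33.8634 v=8.9717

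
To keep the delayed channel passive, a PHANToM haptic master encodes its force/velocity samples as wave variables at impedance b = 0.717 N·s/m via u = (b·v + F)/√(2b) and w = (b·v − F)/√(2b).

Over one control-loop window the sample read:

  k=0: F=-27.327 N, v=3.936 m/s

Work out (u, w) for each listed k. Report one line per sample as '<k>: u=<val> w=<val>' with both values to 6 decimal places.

k=0: b·v=0.717×3.936=2.822112; √(2b)=1.197497; u=(2.822112+(-27.327))/1.197497=-20.463417, w=(2.822112−(-27.327))/1.197497=25.176766

0: u=-20.463417 w=25.176766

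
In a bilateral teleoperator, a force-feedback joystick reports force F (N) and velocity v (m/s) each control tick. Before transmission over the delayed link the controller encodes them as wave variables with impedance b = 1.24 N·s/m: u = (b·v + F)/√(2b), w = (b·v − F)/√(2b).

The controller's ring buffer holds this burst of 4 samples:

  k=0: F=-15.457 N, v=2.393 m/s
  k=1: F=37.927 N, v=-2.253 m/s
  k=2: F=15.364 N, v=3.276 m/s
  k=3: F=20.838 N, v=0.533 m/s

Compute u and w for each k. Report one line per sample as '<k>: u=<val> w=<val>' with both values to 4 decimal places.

0: u=-7.9310 w=11.6995
1: u=22.3097 w=-25.8577
2: u=12.3357 w=-7.1766
3: u=13.6518 w=-12.8125

k=0: b·v=1.24×2.393=2.9673; √(2b)=1.5748; u=(2.9673+(-15.457))/1.5748=-7.9310, w=(2.9673−(-15.457))/1.5748=11.6995
k=1: b·v=1.24×(-2.253)=-2.7937; √(2b)=1.5748; u=(-2.7937+37.927)/1.5748=22.3097, w=(-2.7937−37.927)/1.5748=-25.8577
k=2: b·v=1.24×3.276=4.0622; √(2b)=1.5748; u=(4.0622+15.364)/1.5748=12.3357, w=(4.0622−15.364)/1.5748=-7.1766
k=3: b·v=1.24×0.533=0.6609; √(2b)=1.5748; u=(0.6609+20.838)/1.5748=13.6518, w=(0.6609−20.838)/1.5748=-12.8125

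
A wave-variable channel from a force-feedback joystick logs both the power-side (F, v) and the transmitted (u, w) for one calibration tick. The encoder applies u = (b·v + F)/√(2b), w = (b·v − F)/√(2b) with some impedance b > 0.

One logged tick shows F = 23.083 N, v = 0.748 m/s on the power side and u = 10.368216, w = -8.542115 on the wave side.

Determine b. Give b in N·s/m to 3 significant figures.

u + w = 1.826101;  u + w = √(2b)·v, so √(2b) = 1.826101/0.748 = 2.441311.
b = (√(2b))²/2 = 5.960002/2 = 2.980001.
(Check via u − w = 2F/√(2b): u − w = 18.910331, 2F/√(2b) = 18.910328.)

b = 2.98 N·s/m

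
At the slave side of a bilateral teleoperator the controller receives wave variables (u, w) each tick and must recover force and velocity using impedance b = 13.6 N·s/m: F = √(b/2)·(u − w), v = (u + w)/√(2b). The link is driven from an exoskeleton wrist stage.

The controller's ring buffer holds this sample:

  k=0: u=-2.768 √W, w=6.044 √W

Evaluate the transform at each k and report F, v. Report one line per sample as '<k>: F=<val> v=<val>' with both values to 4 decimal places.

k=0: u−w=-8.8120, u+w=3.2760; √(b/2)=2.6077, √(2b)=5.2154; F=2.6077×(-8.812)=-22.9789, v=3.2760/5.2154=0.6281

0: F=-22.9789 v=0.6281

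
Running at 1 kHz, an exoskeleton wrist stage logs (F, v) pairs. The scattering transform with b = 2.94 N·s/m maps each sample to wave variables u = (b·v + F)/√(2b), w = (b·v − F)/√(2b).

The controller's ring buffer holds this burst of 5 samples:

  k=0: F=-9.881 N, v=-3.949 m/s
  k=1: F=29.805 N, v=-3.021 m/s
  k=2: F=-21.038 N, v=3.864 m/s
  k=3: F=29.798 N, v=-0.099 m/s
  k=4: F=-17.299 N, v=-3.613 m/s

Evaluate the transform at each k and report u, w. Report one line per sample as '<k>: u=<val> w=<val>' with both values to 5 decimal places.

k=0: b·v=2.94×(-3.949)=-11.61006; √(2b)=2.42487; u=(-11.61006+(-9.881))/2.42487=-8.86276, w=(-11.61006−(-9.881))/2.42487=-0.71305
k=1: b·v=2.94×(-3.021)=-8.88174; √(2b)=2.42487; u=(-8.88174+29.805)/2.42487=8.62861, w=(-8.88174−29.805)/2.42487=-15.95414
k=2: b·v=2.94×3.864=11.36016; √(2b)=2.42487; u=(11.36016+(-21.038))/2.42487=-3.99107, w=(11.36016−(-21.038))/2.42487=13.36078
k=3: b·v=2.94×(-0.099)=-0.29106; √(2b)=2.42487; u=(-0.29106+29.798)/2.42487=12.16846, w=(-0.29106−29.798)/2.42487=-12.40852
k=4: b·v=2.94×(-3.613)=-10.62222; √(2b)=2.42487; u=(-10.62222+(-17.299))/2.42487=-11.51452, w=(-10.62222−(-17.299))/2.42487=2.75346

0: u=-8.86276 w=-0.71305
1: u=8.62861 w=-15.95414
2: u=-3.99107 w=13.36078
3: u=12.16846 w=-12.40852
4: u=-11.51452 w=2.75346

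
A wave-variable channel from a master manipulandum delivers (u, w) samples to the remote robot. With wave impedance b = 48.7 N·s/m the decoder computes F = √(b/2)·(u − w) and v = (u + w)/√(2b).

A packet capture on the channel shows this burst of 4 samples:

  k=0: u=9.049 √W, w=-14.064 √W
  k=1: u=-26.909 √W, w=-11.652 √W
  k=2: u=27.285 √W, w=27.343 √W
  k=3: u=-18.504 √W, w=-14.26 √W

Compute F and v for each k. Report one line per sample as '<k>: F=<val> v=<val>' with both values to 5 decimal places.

k=0: u−w=23.11300, u+w=-5.01500; √(b/2)=4.93457, √(2b)=9.86914; F=4.93457×23.113=114.05276, v=-5.01500/9.86914=-0.50815
k=1: u−w=-15.25700, u+w=-38.56100; √(b/2)=4.93457, √(2b)=9.86914; F=4.93457×(-15.257)=-75.28676, v=-38.56100/9.86914=-3.90723
k=2: u−w=-0.05800, u+w=54.62800; √(b/2)=4.93457, √(2b)=9.86914; F=4.93457×(-0.058)=-0.28621, v=54.62800/9.86914=5.53523
k=3: u−w=-4.24400, u+w=-32.76400; √(b/2)=4.93457, √(2b)=9.86914; F=4.93457×(-4.244)=-20.94232, v=-32.76400/9.86914=-3.31984

0: F=114.05276 v=-0.50815
1: F=-75.28676 v=-3.90723
2: F=-0.28621 v=5.53523
3: F=-20.94232 v=-3.31984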